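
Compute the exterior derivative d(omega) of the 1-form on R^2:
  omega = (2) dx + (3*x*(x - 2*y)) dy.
d(omega) = (6*x - 6*y) dx ∧ dy

For a 1-form omega = sum_i f_i dx_i, the exterior derivative is
  d(omega) = sum_{i < j} (∂f_j/∂x_i - ∂f_i/∂x_j) dx_i ∧ dx_j.
  coefficient of dx ∧ dy: ∂f_2/∂x - ∂f_1/∂y = ∂(3*x*(x - 2*y))/∂x - ∂(2)/∂y = 6*x - 6*y
Assembling: d(omega) = (6*x - 6*y) dx ∧ dy.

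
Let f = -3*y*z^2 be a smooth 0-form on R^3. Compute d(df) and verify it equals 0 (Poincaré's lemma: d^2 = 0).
d(df) = 0

Step 1: df = sum_i (∂f/∂x_i) dx_i = (0) dx + (-3*z^2) dy + (-6*y*z) dz.
Step 2: Apply d again. Using the 1-form formula, the coefficient of dx ∧ dy in d(df) is ∂^2 f/∂x ∂y - ∂^2 f/∂y ∂x = (0) - (0) = 0 (equality of mixed partials for smooth f).
Similarly for dx ∧ dz and dy ∧ dz — all coefficients vanish. So d(df) = 0.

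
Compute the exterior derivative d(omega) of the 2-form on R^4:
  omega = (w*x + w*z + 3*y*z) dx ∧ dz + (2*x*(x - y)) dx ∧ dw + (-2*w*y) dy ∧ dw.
d(omega) = (-3*z) dx ∧ dy ∧ dz + (x + z) dx ∧ dz ∧ dw + (2*x) dx ∧ dy ∧ dw

For a 2-form omega = sum_{i<j} g_{ij} dx_i ∧ dx_j, the exterior derivative is
  d(omega) = sum_{i<j} d(g_{ij}) ∧ dx_i ∧ dx_j = sum_{i<j, k} (∂g_{ij}/∂x_k) dx_k ∧ dx_i ∧ dx_j.
Expand each term, using dx_k ∧ dx_i ∧ dx_j = sgn(permutation) dx_{(a)} ∧ dx_{(b)} ∧ dx_{(c)} with (a < b < c) sorted:
  d(w*x + w*z + 3*y*z) includes (∂/∂y)(w*x + w*z + 3*y*z) dy = (3*z) dy, which multiplied by dx ∧ dz gives (-3*z) dx ∧ dy ∧ dz
  d(w*x + w*z + 3*y*z) includes (∂/∂w)(w*x + w*z + 3*y*z) dw = (x + z) dw, which multiplied by dx ∧ dz gives (x + z) dx ∧ dz ∧ dw
  d(2*x*(x - y)) includes (∂/∂y)(2*x*(x - y)) dy = (-2*x) dy, which multiplied by dx ∧ dw gives (2*x) dx ∧ dy ∧ dw
Collecting like 3-forms: d(omega) = (-3*z) dx ∧ dy ∧ dz + (x + z) dx ∧ dz ∧ dw + (2*x) dx ∧ dy ∧ dw.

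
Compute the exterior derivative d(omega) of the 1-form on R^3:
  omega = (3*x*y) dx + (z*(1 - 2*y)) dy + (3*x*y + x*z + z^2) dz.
d(omega) = (-3*x) dx ∧ dy + (3*y + z) dx ∧ dz + (3*x + 2*y - 1) dy ∧ dz

For a 1-form omega = sum_i f_i dx_i, the exterior derivative is
  d(omega) = sum_{i < j} (∂f_j/∂x_i - ∂f_i/∂x_j) dx_i ∧ dx_j.
  coefficient of dx ∧ dy: ∂f_2/∂x - ∂f_1/∂y = ∂(z*(1 - 2*y))/∂x - ∂(3*x*y)/∂y = -3*x
  coefficient of dx ∧ dz: ∂f_3/∂x - ∂f_1/∂z = ∂(3*x*y + x*z + z^2)/∂x - ∂(3*x*y)/∂z = 3*y + z
  coefficient of dy ∧ dz: ∂f_3/∂y - ∂f_2/∂z = ∂(3*x*y + x*z + z^2)/∂y - ∂(z*(1 - 2*y))/∂z = 3*x + 2*y - 1
Assembling: d(omega) = (-3*x) dx ∧ dy + (3*y + z) dx ∧ dz + (3*x + 2*y - 1) dy ∧ dz.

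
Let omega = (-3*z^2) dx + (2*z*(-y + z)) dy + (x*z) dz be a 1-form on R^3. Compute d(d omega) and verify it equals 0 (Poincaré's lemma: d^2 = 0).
d(d omega) = 0

Step 1: d omega = sum_{i<j} (∂f_j/∂x_i - ∂f_i/∂x_j) dx_i ∧ dx_j:
  coeff of dx ∧ dy: 0
  coeff of dx ∧ dz: 7*z
  coeff of dy ∧ dz: 2*y - 4*z
Step 2: Apply d again to each 2-form coefficient. The only possible 3-form in R^3 is dx ∧ dy ∧ dz, with coefficient
  ∂(coeff of dy∧dz)/∂x - ∂(coeff of dx∧dz)/∂y + ∂(coeff of dx∧dy)/∂z
  = ∂/∂x (2*y - 4*z) - ∂/∂y (7*z) + ∂/∂z (0).
Each of these terms simplifies to sums of mixed partials that cancel in pairs. The result is 0 (by equality of mixed partials for smooth functions — Schwarz / Clairaut).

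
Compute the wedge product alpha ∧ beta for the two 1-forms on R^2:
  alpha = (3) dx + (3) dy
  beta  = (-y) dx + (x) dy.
alpha ∧ beta = (3*x + 3*y) dx ∧ dy

Distribute the wedge, using dx_i ∧ dx_j = -dx_j ∧ dx_i and dx_i ∧ dx_i = 0. For each pair (i, j) with i < j, the coefficient of dx_i ∧ dx_j in alpha ∧ beta is (alpha_i * beta_j - alpha_j * beta_i). Collecting: alpha ∧ beta = (3*x + 3*y) dx ∧ dy.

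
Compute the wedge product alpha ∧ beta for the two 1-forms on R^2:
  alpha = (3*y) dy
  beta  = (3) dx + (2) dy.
alpha ∧ beta = (-9*y) dx ∧ dy

Distribute the wedge, using dx_i ∧ dx_j = -dx_j ∧ dx_i and dx_i ∧ dx_i = 0. For each pair (i, j) with i < j, the coefficient of dx_i ∧ dx_j in alpha ∧ beta is (alpha_i * beta_j - alpha_j * beta_i). Collecting: alpha ∧ beta = (-9*y) dx ∧ dy.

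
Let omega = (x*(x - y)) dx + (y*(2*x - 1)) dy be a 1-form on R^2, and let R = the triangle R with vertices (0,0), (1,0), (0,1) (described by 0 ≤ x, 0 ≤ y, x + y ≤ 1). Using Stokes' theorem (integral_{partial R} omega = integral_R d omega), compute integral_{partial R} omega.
integral_(partial R) omega = 1/2

Stokes: integral_partial_R omega = integral_R d omega with d omega = (∂Q/∂x - ∂P/∂y) dx ∧ dy.
  ∂Q/∂x = 2*y
  ∂P/∂y = -x
  integrand = ∂Q/∂x - ∂P/∂y = x + 2*y.
Integrating over R: integral_0^1 integral_0^{1-x} (x + 2*y) dy dx = 1/2.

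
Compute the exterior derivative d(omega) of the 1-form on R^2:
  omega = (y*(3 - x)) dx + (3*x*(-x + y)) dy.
d(omega) = (-5*x + 3*y - 3) dx ∧ dy

For a 1-form omega = sum_i f_i dx_i, the exterior derivative is
  d(omega) = sum_{i < j} (∂f_j/∂x_i - ∂f_i/∂x_j) dx_i ∧ dx_j.
  coefficient of dx ∧ dy: ∂f_2/∂x - ∂f_1/∂y = ∂(3*x*(-x + y))/∂x - ∂(y*(3 - x))/∂y = -5*x + 3*y - 3
Assembling: d(omega) = (-5*x + 3*y - 3) dx ∧ dy.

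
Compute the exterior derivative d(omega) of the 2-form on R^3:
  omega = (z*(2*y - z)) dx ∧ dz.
d(omega) = (-2*z) dx ∧ dy ∧ dz

For a 2-form omega = sum_{i<j} g_{ij} dx_i ∧ dx_j, the exterior derivative is
  d(omega) = sum_{i<j} d(g_{ij}) ∧ dx_i ∧ dx_j = sum_{i<j, k} (∂g_{ij}/∂x_k) dx_k ∧ dx_i ∧ dx_j.
Expand each term, using dx_k ∧ dx_i ∧ dx_j = sgn(permutation) dx_{(a)} ∧ dx_{(b)} ∧ dx_{(c)} with (a < b < c) sorted:
  d(z*(2*y - z)) includes (∂/∂y)(z*(2*y - z)) dy = (2*z) dy, which multiplied by dx ∧ dz gives (-2*z) dx ∧ dy ∧ dz
Collecting like 3-forms: d(omega) = (-2*z) dx ∧ dy ∧ dz.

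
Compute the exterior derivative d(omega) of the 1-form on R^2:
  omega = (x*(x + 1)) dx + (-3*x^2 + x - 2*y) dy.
d(omega) = (1 - 6*x) dx ∧ dy

For a 1-form omega = sum_i f_i dx_i, the exterior derivative is
  d(omega) = sum_{i < j} (∂f_j/∂x_i - ∂f_i/∂x_j) dx_i ∧ dx_j.
  coefficient of dx ∧ dy: ∂f_2/∂x - ∂f_1/∂y = ∂(-3*x^2 + x - 2*y)/∂x - ∂(x*(x + 1))/∂y = 1 - 6*x
Assembling: d(omega) = (1 - 6*x) dx ∧ dy.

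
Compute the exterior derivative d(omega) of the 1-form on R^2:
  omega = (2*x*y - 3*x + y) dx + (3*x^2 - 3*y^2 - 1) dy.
d(omega) = (4*x - 1) dx ∧ dy

For a 1-form omega = sum_i f_i dx_i, the exterior derivative is
  d(omega) = sum_{i < j} (∂f_j/∂x_i - ∂f_i/∂x_j) dx_i ∧ dx_j.
  coefficient of dx ∧ dy: ∂f_2/∂x - ∂f_1/∂y = ∂(3*x^2 - 3*y^2 - 1)/∂x - ∂(2*x*y - 3*x + y)/∂y = 4*x - 1
Assembling: d(omega) = (4*x - 1) dx ∧ dy.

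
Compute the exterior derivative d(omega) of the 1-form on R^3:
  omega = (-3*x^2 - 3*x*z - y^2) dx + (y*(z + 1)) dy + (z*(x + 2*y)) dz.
d(omega) = (2*y) dx ∧ dy + (3*x + z) dx ∧ dz + (-y + 2*z) dy ∧ dz

For a 1-form omega = sum_i f_i dx_i, the exterior derivative is
  d(omega) = sum_{i < j} (∂f_j/∂x_i - ∂f_i/∂x_j) dx_i ∧ dx_j.
  coefficient of dx ∧ dy: ∂f_2/∂x - ∂f_1/∂y = ∂(y*(z + 1))/∂x - ∂(-3*x^2 - 3*x*z - y^2)/∂y = 2*y
  coefficient of dx ∧ dz: ∂f_3/∂x - ∂f_1/∂z = ∂(z*(x + 2*y))/∂x - ∂(-3*x^2 - 3*x*z - y^2)/∂z = 3*x + z
  coefficient of dy ∧ dz: ∂f_3/∂y - ∂f_2/∂z = ∂(z*(x + 2*y))/∂y - ∂(y*(z + 1))/∂z = -y + 2*z
Assembling: d(omega) = (2*y) dx ∧ dy + (3*x + z) dx ∧ dz + (-y + 2*z) dy ∧ dz.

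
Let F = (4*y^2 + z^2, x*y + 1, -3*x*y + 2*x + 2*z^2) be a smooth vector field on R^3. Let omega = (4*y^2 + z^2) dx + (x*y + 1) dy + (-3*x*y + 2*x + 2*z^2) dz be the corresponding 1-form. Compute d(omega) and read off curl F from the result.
d(omega) = (-3*x) dy ∧ dz + (3*y + 2*z - 2) dz ∧ dx + (-7*y) dx ∧ dy; curl F = (-3*x, 3*y + 2*z - 2, -7*y)

d omega = sum_{i<j} (∂f_j/∂x_i - ∂f_i/∂x_j) dx_i ∧ dx_j. Under the identification (dy ∧ dz, dz ∧ dx, dx ∧ dy) ↔ (e_x, e_y, e_z), the coefficients are exactly the components of curl F. Compute:
  ∂R/∂y - ∂Q/∂z = (-3*x) - (0) = -3*x
  ∂P/∂z - ∂R/∂x = (2*z) - (2 - 3*y) = 3*y + 2*z - 2
  ∂Q/∂x - ∂P/∂y = (y) - (8*y) = -7*y.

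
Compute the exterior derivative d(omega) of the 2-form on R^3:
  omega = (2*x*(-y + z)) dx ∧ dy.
d(omega) = (2*x) dx ∧ dy ∧ dz

For a 2-form omega = sum_{i<j} g_{ij} dx_i ∧ dx_j, the exterior derivative is
  d(omega) = sum_{i<j} d(g_{ij}) ∧ dx_i ∧ dx_j = sum_{i<j, k} (∂g_{ij}/∂x_k) dx_k ∧ dx_i ∧ dx_j.
Expand each term, using dx_k ∧ dx_i ∧ dx_j = sgn(permutation) dx_{(a)} ∧ dx_{(b)} ∧ dx_{(c)} with (a < b < c) sorted:
  d(2*x*(-y + z)) includes (∂/∂z)(2*x*(-y + z)) dz = (2*x) dz, which multiplied by dx ∧ dy gives (2*x) dx ∧ dy ∧ dz
Collecting like 3-forms: d(omega) = (2*x) dx ∧ dy ∧ dz.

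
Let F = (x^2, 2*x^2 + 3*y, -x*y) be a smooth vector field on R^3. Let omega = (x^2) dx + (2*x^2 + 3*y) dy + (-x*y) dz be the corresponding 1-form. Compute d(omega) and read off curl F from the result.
d(omega) = (-x) dy ∧ dz + (y) dz ∧ dx + (4*x) dx ∧ dy; curl F = (-x, y, 4*x)

d omega = sum_{i<j} (∂f_j/∂x_i - ∂f_i/∂x_j) dx_i ∧ dx_j. Under the identification (dy ∧ dz, dz ∧ dx, dx ∧ dy) ↔ (e_x, e_y, e_z), the coefficients are exactly the components of curl F. Compute:
  ∂R/∂y - ∂Q/∂z = (-x) - (0) = -x
  ∂P/∂z - ∂R/∂x = (0) - (-y) = y
  ∂Q/∂x - ∂P/∂y = (4*x) - (0) = 4*x.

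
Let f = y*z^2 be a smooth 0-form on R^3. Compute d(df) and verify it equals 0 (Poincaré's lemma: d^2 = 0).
d(df) = 0

Step 1: df = sum_i (∂f/∂x_i) dx_i = (0) dx + (z^2) dy + (2*y*z) dz.
Step 2: Apply d again. Using the 1-form formula, the coefficient of dx ∧ dy in d(df) is ∂^2 f/∂x ∂y - ∂^2 f/∂y ∂x = (0) - (0) = 0 (equality of mixed partials for smooth f).
Similarly for dx ∧ dz and dy ∧ dz — all coefficients vanish. So d(df) = 0.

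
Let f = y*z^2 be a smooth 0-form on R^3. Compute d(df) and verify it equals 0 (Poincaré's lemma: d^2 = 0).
d(df) = 0

Step 1: df = sum_i (∂f/∂x_i) dx_i = (0) dx + (z^2) dy + (2*y*z) dz.
Step 2: Apply d again. Using the 1-form formula, the coefficient of dx ∧ dy in d(df) is ∂^2 f/∂x ∂y - ∂^2 f/∂y ∂x = (0) - (0) = 0 (equality of mixed partials for smooth f).
Similarly for dx ∧ dz and dy ∧ dz — all coefficients vanish. So d(df) = 0.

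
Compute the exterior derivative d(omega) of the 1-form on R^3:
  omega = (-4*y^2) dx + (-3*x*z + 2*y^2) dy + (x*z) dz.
d(omega) = (8*y - 3*z) dx ∧ dy + (z) dx ∧ dz + (3*x) dy ∧ dz

For a 1-form omega = sum_i f_i dx_i, the exterior derivative is
  d(omega) = sum_{i < j} (∂f_j/∂x_i - ∂f_i/∂x_j) dx_i ∧ dx_j.
  coefficient of dx ∧ dy: ∂f_2/∂x - ∂f_1/∂y = ∂(-3*x*z + 2*y^2)/∂x - ∂(-4*y^2)/∂y = 8*y - 3*z
  coefficient of dx ∧ dz: ∂f_3/∂x - ∂f_1/∂z = ∂(x*z)/∂x - ∂(-4*y^2)/∂z = z
  coefficient of dy ∧ dz: ∂f_3/∂y - ∂f_2/∂z = ∂(x*z)/∂y - ∂(-3*x*z + 2*y^2)/∂z = 3*x
Assembling: d(omega) = (8*y - 3*z) dx ∧ dy + (z) dx ∧ dz + (3*x) dy ∧ dz.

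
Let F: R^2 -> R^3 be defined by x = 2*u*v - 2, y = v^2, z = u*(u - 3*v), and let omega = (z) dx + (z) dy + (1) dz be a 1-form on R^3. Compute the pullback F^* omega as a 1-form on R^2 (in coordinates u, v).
F^* omega = (2*u^2*v - 6*u*v^2 + 2*u - 3*v) du + (u*(2*u^2 - 4*u*v - 6*v^2 - 3)) dv

Using F^*(f dg) = (f ∘ F) d(g ∘ F), substitute each coordinate x_i by F_i(u, v) in f_i, and replace dx_i by d F_i = (∂F_i/∂u) du + (∂F_i/∂v) dv.
  For the x component: f_1(F) = u*(u - 3*v); d F_1 = (2*v) du + (2*u) dv
  For the y component: f_2(F) = u*(u - 3*v); d F_2 = (0) du + (2*v) dv
  For the z component: f_3(F) = 1; d F_3 = (2*u - 3*v) du + (-3*u) dv
Combining and collecting du, dv coefficients:
  coeff of du: 2*u^2*v - 6*u*v^2 + 2*u - 3*v
  coeff of dv: u*(2*u^2 - 4*u*v - 6*v^2 - 3)
F^* omega = (2*u^2*v - 6*u*v^2 + 2*u - 3*v) du + (u*(2*u^2 - 4*u*v - 6*v^2 - 3)) dv.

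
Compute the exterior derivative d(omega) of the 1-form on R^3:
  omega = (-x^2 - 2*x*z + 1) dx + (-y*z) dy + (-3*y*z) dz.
d(omega) = (2*x) dx ∧ dz + (y - 3*z) dy ∧ dz

For a 1-form omega = sum_i f_i dx_i, the exterior derivative is
  d(omega) = sum_{i < j} (∂f_j/∂x_i - ∂f_i/∂x_j) dx_i ∧ dx_j.
  coefficient of dx ∧ dz: ∂f_3/∂x - ∂f_1/∂z = ∂(-3*y*z)/∂x - ∂(-x^2 - 2*x*z + 1)/∂z = 2*x
  coefficient of dy ∧ dz: ∂f_3/∂y - ∂f_2/∂z = ∂(-3*y*z)/∂y - ∂(-y*z)/∂z = y - 3*z
Assembling: d(omega) = (2*x) dx ∧ dz + (y - 3*z) dy ∧ dz.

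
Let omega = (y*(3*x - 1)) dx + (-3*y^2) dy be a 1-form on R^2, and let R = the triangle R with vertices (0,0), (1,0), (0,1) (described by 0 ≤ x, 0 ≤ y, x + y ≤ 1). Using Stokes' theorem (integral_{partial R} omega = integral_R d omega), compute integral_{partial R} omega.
integral_(partial R) omega = 0

Stokes: integral_partial_R omega = integral_R d omega with d omega = (∂Q/∂x - ∂P/∂y) dx ∧ dy.
  ∂Q/∂x = 0
  ∂P/∂y = 3*x - 1
  integrand = ∂Q/∂x - ∂P/∂y = 1 - 3*x.
Integrating over R: integral_0^1 integral_0^{1-x} (1 - 3*x) dy dx = 0.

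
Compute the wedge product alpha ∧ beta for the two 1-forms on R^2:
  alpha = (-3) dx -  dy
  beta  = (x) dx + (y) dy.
alpha ∧ beta = (x - 3*y) dx ∧ dy

Distribute the wedge, using dx_i ∧ dx_j = -dx_j ∧ dx_i and dx_i ∧ dx_i = 0. For each pair (i, j) with i < j, the coefficient of dx_i ∧ dx_j in alpha ∧ beta is (alpha_i * beta_j - alpha_j * beta_i). Collecting: alpha ∧ beta = (x - 3*y) dx ∧ dy.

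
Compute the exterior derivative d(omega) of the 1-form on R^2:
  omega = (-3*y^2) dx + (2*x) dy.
d(omega) = (6*y + 2) dx ∧ dy

For a 1-form omega = sum_i f_i dx_i, the exterior derivative is
  d(omega) = sum_{i < j} (∂f_j/∂x_i - ∂f_i/∂x_j) dx_i ∧ dx_j.
  coefficient of dx ∧ dy: ∂f_2/∂x - ∂f_1/∂y = ∂(2*x)/∂x - ∂(-3*y^2)/∂y = 6*y + 2
Assembling: d(omega) = (6*y + 2) dx ∧ dy.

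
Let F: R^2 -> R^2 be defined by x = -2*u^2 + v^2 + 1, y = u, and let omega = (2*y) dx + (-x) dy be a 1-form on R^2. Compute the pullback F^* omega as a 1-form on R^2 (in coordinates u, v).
F^* omega = (-6*u^2 - v^2 - 1) du + (4*u*v) dv

Using F^*(f dg) = (f ∘ F) d(g ∘ F), substitute each coordinate x_i by F_i(u, v) in f_i, and replace dx_i by d F_i = (∂F_i/∂u) du + (∂F_i/∂v) dv.
  For the x component: f_1(F) = 2*u; d F_1 = (-4*u) du + (2*v) dv
  For the y component: f_2(F) = 2*u^2 - v^2 - 1; d F_2 = (1) du + (0) dv
Combining and collecting du, dv coefficients:
  coeff of du: -6*u^2 - v^2 - 1
  coeff of dv: 4*u*v
F^* omega = (-6*u^2 - v^2 - 1) du + (4*u*v) dv.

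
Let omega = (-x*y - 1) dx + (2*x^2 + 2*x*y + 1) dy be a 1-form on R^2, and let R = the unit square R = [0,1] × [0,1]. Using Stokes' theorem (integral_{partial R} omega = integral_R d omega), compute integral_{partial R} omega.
integral_(partial R) omega = 7/2

Stokes: integral_partial_R omega = integral_R d omega with d omega = (∂Q/∂x - ∂P/∂y) dx ∧ dy.
  ∂Q/∂x = 4*x + 2*y
  ∂P/∂y = -x
  integrand = ∂Q/∂x - ∂P/∂y = 5*x + 2*y.
Integrating over R: integral_0^1 integral_0^1 (5*x + 2*y) dx dy = 7/2.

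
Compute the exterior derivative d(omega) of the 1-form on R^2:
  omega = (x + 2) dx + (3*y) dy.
d(omega) = 0

For a 1-form omega = sum_i f_i dx_i, the exterior derivative is
  d(omega) = sum_{i < j} (∂f_j/∂x_i - ∂f_i/∂x_j) dx_i ∧ dx_j.

Assembling: d(omega) = 0.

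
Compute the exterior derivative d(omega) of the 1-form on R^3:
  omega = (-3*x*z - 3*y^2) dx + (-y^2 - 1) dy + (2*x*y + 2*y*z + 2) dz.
d(omega) = (6*y) dx ∧ dy + (3*x + 2*y) dx ∧ dz + (2*x + 2*z) dy ∧ dz

For a 1-form omega = sum_i f_i dx_i, the exterior derivative is
  d(omega) = sum_{i < j} (∂f_j/∂x_i - ∂f_i/∂x_j) dx_i ∧ dx_j.
  coefficient of dx ∧ dy: ∂f_2/∂x - ∂f_1/∂y = ∂(-y^2 - 1)/∂x - ∂(-3*x*z - 3*y^2)/∂y = 6*y
  coefficient of dx ∧ dz: ∂f_3/∂x - ∂f_1/∂z = ∂(2*x*y + 2*y*z + 2)/∂x - ∂(-3*x*z - 3*y^2)/∂z = 3*x + 2*y
  coefficient of dy ∧ dz: ∂f_3/∂y - ∂f_2/∂z = ∂(2*x*y + 2*y*z + 2)/∂y - ∂(-y^2 - 1)/∂z = 2*x + 2*z
Assembling: d(omega) = (6*y) dx ∧ dy + (3*x + 2*y) dx ∧ dz + (2*x + 2*z) dy ∧ dz.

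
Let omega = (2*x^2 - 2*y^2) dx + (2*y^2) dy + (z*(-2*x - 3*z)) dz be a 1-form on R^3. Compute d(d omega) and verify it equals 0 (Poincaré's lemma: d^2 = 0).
d(d omega) = 0

Step 1: d omega = sum_{i<j} (∂f_j/∂x_i - ∂f_i/∂x_j) dx_i ∧ dx_j:
  coeff of dx ∧ dy: 4*y
  coeff of dx ∧ dz: -2*z
  coeff of dy ∧ dz: 0
Step 2: Apply d again to each 2-form coefficient. The only possible 3-form in R^3 is dx ∧ dy ∧ dz, with coefficient
  ∂(coeff of dy∧dz)/∂x - ∂(coeff of dx∧dz)/∂y + ∂(coeff of dx∧dy)/∂z
  = ∂/∂x (0) - ∂/∂y (-2*z) + ∂/∂z (4*y).
Each of these terms simplifies to sums of mixed partials that cancel in pairs. The result is 0 (by equality of mixed partials for smooth functions — Schwarz / Clairaut).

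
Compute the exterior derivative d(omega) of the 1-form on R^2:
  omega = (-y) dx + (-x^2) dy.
d(omega) = (1 - 2*x) dx ∧ dy

For a 1-form omega = sum_i f_i dx_i, the exterior derivative is
  d(omega) = sum_{i < j} (∂f_j/∂x_i - ∂f_i/∂x_j) dx_i ∧ dx_j.
  coefficient of dx ∧ dy: ∂f_2/∂x - ∂f_1/∂y = ∂(-x^2)/∂x - ∂(-y)/∂y = 1 - 2*x
Assembling: d(omega) = (1 - 2*x) dx ∧ dy.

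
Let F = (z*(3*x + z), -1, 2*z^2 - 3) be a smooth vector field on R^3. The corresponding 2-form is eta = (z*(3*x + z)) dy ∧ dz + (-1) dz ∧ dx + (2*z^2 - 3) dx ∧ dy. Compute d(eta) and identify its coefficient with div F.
d(eta) = (7*z) dx ∧ dy ∧ dz; div F = 7*z

For a 2-form in R^3 of the form above, applying d gives a 3-form with coefficient ∂P/∂x + ∂Q/∂y + ∂R/∂z:
  ∂P/∂x = 3*z
  ∂Q/∂y = 0
  ∂R/∂z = 4*z
Sum = 7*z, which is exactly div F.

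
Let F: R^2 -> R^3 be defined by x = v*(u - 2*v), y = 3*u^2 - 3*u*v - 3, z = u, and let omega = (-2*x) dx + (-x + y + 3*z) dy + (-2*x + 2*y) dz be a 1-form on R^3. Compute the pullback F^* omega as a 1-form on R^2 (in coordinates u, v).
F^* omega = (18*u^3 - 33*u^2*v + 24*u^2 + 22*u*v^2 - 17*u*v - 18*u - 2*v^3 + 4*v^2 + 9*v - 6) du + (-9*u^3 + 10*u^2*v - 9*u^2 + 6*u*v^2 + 9*u - 16*v^3) dv

Using F^*(f dg) = (f ∘ F) d(g ∘ F), substitute each coordinate x_i by F_i(u, v) in f_i, and replace dx_i by d F_i = (∂F_i/∂u) du + (∂F_i/∂v) dv.
  For the x component: f_1(F) = 2*v*(-u + 2*v); d F_1 = (v) du + (u - 4*v) dv
  For the y component: f_2(F) = 3*u^2 - 4*u*v + 3*u + 2*v^2 - 3; d F_2 = (6*u - 3*v) du + (-3*u) dv
  For the z component: f_3(F) = 6*u^2 - 8*u*v + 4*v^2 - 6; d F_3 = (1) du + (0) dv
Combining and collecting du, dv coefficients:
  coeff of du: 18*u^3 - 33*u^2*v + 24*u^2 + 22*u*v^2 - 17*u*v - 18*u - 2*v^3 + 4*v^2 + 9*v - 6
  coeff of dv: -9*u^3 + 10*u^2*v - 9*u^2 + 6*u*v^2 + 9*u - 16*v^3
F^* omega = (18*u^3 - 33*u^2*v + 24*u^2 + 22*u*v^2 - 17*u*v - 18*u - 2*v^3 + 4*v^2 + 9*v - 6) du + (-9*u^3 + 10*u^2*v - 9*u^2 + 6*u*v^2 + 9*u - 16*v^3) dv.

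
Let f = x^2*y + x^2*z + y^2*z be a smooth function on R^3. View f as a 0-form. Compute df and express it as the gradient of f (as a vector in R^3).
df = (2*x*(y + z)) dx + (x^2 + 2*y*z) dy + (x^2 + y^2) dz; grad f = (2*x*(y + z), x^2 + 2*y*z, x^2 + y^2)

For a 0-form f, d f = (∂f/∂x) dx + (∂f/∂y) dy + (∂f/∂z) dz. The components of the vector representation are exactly the entries of grad f in Cartesian coordinates:
  ∂f/∂x = 2*x*(y + z)
  ∂f/∂y = x^2 + 2*y*z
  ∂f/∂z = x^2 + y^2.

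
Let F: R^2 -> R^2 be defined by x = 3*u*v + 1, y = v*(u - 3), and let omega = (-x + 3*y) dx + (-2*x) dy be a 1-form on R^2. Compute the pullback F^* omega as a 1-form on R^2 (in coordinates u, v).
F^* omega = (v*(-6*u*v - 27*v - 5)) du + (-6*u^2*v - 9*u*v - 5*u + 6) dv

Using F^*(f dg) = (f ∘ F) d(g ∘ F), substitute each coordinate x_i by F_i(u, v) in f_i, and replace dx_i by d F_i = (∂F_i/∂u) du + (∂F_i/∂v) dv.
  For the x component: f_1(F) = -9*v - 1; d F_1 = (3*v) du + (3*u) dv
  For the y component: f_2(F) = -6*u*v - 2; d F_2 = (v) du + (u - 3) dv
Combining and collecting du, dv coefficients:
  coeff of du: v*(-6*u*v - 27*v - 5)
  coeff of dv: -6*u^2*v - 9*u*v - 5*u + 6
F^* omega = (v*(-6*u*v - 27*v - 5)) du + (-6*u^2*v - 9*u*v - 5*u + 6) dv.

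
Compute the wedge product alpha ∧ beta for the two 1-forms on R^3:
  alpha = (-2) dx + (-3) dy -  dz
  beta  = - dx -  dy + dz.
alpha ∧ beta = (-1) dx ∧ dy + (-3) dx ∧ dz + (-4) dy ∧ dz

Distribute the wedge, using dx_i ∧ dx_j = -dx_j ∧ dx_i and dx_i ∧ dx_i = 0. For each pair (i, j) with i < j, the coefficient of dx_i ∧ dx_j in alpha ∧ beta is (alpha_i * beta_j - alpha_j * beta_i). Collecting: alpha ∧ beta = (-1) dx ∧ dy + (-3) dx ∧ dz + (-4) dy ∧ dz.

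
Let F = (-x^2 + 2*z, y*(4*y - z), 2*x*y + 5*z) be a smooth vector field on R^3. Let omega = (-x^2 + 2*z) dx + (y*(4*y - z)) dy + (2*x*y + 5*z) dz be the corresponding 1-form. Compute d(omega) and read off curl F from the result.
d(omega) = (2*x + y) dy ∧ dz + (2 - 2*y) dz ∧ dx + (0) dx ∧ dy; curl F = (2*x + y, 2 - 2*y, 0)

d omega = sum_{i<j} (∂f_j/∂x_i - ∂f_i/∂x_j) dx_i ∧ dx_j. Under the identification (dy ∧ dz, dz ∧ dx, dx ∧ dy) ↔ (e_x, e_y, e_z), the coefficients are exactly the components of curl F. Compute:
  ∂R/∂y - ∂Q/∂z = (2*x) - (-y) = 2*x + y
  ∂P/∂z - ∂R/∂x = (2) - (2*y) = 2 - 2*y
  ∂Q/∂x - ∂P/∂y = (0) - (0) = 0.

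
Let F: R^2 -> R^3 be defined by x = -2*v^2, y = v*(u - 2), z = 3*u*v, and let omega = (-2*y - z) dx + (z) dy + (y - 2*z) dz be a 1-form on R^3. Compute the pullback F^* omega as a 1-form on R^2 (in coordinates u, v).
F^* omega = (v^2*(-12*u - 6)) du + (4*v*(-3*u^2 + 5*u*v - 3*u - 4*v)) dv

Using F^*(f dg) = (f ∘ F) d(g ∘ F), substitute each coordinate x_i by F_i(u, v) in f_i, and replace dx_i by d F_i = (∂F_i/∂u) du + (∂F_i/∂v) dv.
  For the x component: f_1(F) = v*(4 - 5*u); d F_1 = (0) du + (-4*v) dv
  For the y component: f_2(F) = 3*u*v; d F_2 = (v) du + (u - 2) dv
  For the z component: f_3(F) = v*(-5*u - 2); d F_3 = (3*v) du + (3*u) dv
Combining and collecting du, dv coefficients:
  coeff of du: v^2*(-12*u - 6)
  coeff of dv: 4*v*(-3*u^2 + 5*u*v - 3*u - 4*v)
F^* omega = (v^2*(-12*u - 6)) du + (4*v*(-3*u^2 + 5*u*v - 3*u - 4*v)) dv.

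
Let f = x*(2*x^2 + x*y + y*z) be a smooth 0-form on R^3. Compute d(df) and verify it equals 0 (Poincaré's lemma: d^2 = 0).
d(df) = 0

Step 1: df = sum_i (∂f/∂x_i) dx_i = (6*x^2 + 2*x*y + y*z) dx + (x*(x + z)) dy + (x*y) dz.
Step 2: Apply d again. Using the 1-form formula, the coefficient of dx ∧ dy in d(df) is ∂^2 f/∂x ∂y - ∂^2 f/∂y ∂x = (2*x + z) - (2*x + z) = 0 (equality of mixed partials for smooth f).
Similarly for dx ∧ dz and dy ∧ dz — all coefficients vanish. So d(df) = 0.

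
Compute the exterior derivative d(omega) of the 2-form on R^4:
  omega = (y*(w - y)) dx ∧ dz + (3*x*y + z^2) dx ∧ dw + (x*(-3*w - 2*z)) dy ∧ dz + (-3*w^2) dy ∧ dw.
d(omega) = (-4*w + 2*y - 2*z) dx ∧ dy ∧ dz + (y - 2*z) dx ∧ dz ∧ dw + (-3*x) dx ∧ dy ∧ dw + (-3*x) dy ∧ dz ∧ dw

For a 2-form omega = sum_{i<j} g_{ij} dx_i ∧ dx_j, the exterior derivative is
  d(omega) = sum_{i<j} d(g_{ij}) ∧ dx_i ∧ dx_j = sum_{i<j, k} (∂g_{ij}/∂x_k) dx_k ∧ dx_i ∧ dx_j.
Expand each term, using dx_k ∧ dx_i ∧ dx_j = sgn(permutation) dx_{(a)} ∧ dx_{(b)} ∧ dx_{(c)} with (a < b < c) sorted:
  d(y*(w - y)) includes (∂/∂y)(y*(w - y)) dy = (w - 2*y) dy, which multiplied by dx ∧ dz gives (-w + 2*y) dx ∧ dy ∧ dz
  d(y*(w - y)) includes (∂/∂w)(y*(w - y)) dw = (y) dw, which multiplied by dx ∧ dz gives (y) dx ∧ dz ∧ dw
  d(3*x*y + z^2) includes (∂/∂y)(3*x*y + z^2) dy = (3*x) dy, which multiplied by dx ∧ dw gives (-3*x) dx ∧ dy ∧ dw
  d(3*x*y + z^2) includes (∂/∂z)(3*x*y + z^2) dz = (2*z) dz, which multiplied by dx ∧ dw gives (-2*z) dx ∧ dz ∧ dw
  d(x*(-3*w - 2*z)) includes (∂/∂x)(x*(-3*w - 2*z)) dx = (-3*w - 2*z) dx, which multiplied by dy ∧ dz gives (-3*w - 2*z) dx ∧ dy ∧ dz
  d(x*(-3*w - 2*z)) includes (∂/∂w)(x*(-3*w - 2*z)) dw = (-3*x) dw, which multiplied by dy ∧ dz gives (-3*x) dy ∧ dz ∧ dw
Collecting like 3-forms: d(omega) = (-4*w + 2*y - 2*z) dx ∧ dy ∧ dz + (y - 2*z) dx ∧ dz ∧ dw + (-3*x) dx ∧ dy ∧ dw + (-3*x) dy ∧ dz ∧ dw.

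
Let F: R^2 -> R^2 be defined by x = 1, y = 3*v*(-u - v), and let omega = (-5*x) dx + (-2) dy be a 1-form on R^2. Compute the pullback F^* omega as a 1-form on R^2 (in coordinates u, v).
F^* omega = (6*v) du + (6*u + 12*v) dv

Using F^*(f dg) = (f ∘ F) d(g ∘ F), substitute each coordinate x_i by F_i(u, v) in f_i, and replace dx_i by d F_i = (∂F_i/∂u) du + (∂F_i/∂v) dv.
  For the x component: f_1(F) = -5; d F_1 = (0) du + (0) dv
  For the y component: f_2(F) = -2; d F_2 = (-3*v) du + (-3*u - 6*v) dv
Combining and collecting du, dv coefficients:
  coeff of du: 6*v
  coeff of dv: 6*u + 12*v
F^* omega = (6*v) du + (6*u + 12*v) dv.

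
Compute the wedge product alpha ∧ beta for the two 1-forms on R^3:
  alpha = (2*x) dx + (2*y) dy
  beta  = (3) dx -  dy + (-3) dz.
alpha ∧ beta = (-2*x - 6*y) dx ∧ dy + (-6*x) dx ∧ dz + (-6*y) dy ∧ dz

Distribute the wedge, using dx_i ∧ dx_j = -dx_j ∧ dx_i and dx_i ∧ dx_i = 0. For each pair (i, j) with i < j, the coefficient of dx_i ∧ dx_j in alpha ∧ beta is (alpha_i * beta_j - alpha_j * beta_i). Collecting: alpha ∧ beta = (-2*x - 6*y) dx ∧ dy + (-6*x) dx ∧ dz + (-6*y) dy ∧ dz.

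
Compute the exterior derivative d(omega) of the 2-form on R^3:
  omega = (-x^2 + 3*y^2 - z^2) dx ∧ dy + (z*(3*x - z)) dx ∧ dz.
d(omega) = (-2*z) dx ∧ dy ∧ dz

For a 2-form omega = sum_{i<j} g_{ij} dx_i ∧ dx_j, the exterior derivative is
  d(omega) = sum_{i<j} d(g_{ij}) ∧ dx_i ∧ dx_j = sum_{i<j, k} (∂g_{ij}/∂x_k) dx_k ∧ dx_i ∧ dx_j.
Expand each term, using dx_k ∧ dx_i ∧ dx_j = sgn(permutation) dx_{(a)} ∧ dx_{(b)} ∧ dx_{(c)} with (a < b < c) sorted:
  d(-x^2 + 3*y^2 - z^2) includes (∂/∂z)(-x^2 + 3*y^2 - z^2) dz = (-2*z) dz, which multiplied by dx ∧ dy gives (-2*z) dx ∧ dy ∧ dz
Collecting like 3-forms: d(omega) = (-2*z) dx ∧ dy ∧ dz.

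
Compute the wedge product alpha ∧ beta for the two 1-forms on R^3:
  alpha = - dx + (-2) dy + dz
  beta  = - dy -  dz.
alpha ∧ beta = (1) dx ∧ dy + (1) dx ∧ dz + (3) dy ∧ dz

Distribute the wedge, using dx_i ∧ dx_j = -dx_j ∧ dx_i and dx_i ∧ dx_i = 0. For each pair (i, j) with i < j, the coefficient of dx_i ∧ dx_j in alpha ∧ beta is (alpha_i * beta_j - alpha_j * beta_i). Collecting: alpha ∧ beta = (1) dx ∧ dy + (1) dx ∧ dz + (3) dy ∧ dz.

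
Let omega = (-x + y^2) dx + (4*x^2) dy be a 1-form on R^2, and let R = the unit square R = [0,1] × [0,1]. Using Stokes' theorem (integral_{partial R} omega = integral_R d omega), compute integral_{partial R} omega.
integral_(partial R) omega = 3

Stokes: integral_partial_R omega = integral_R d omega with d omega = (∂Q/∂x - ∂P/∂y) dx ∧ dy.
  ∂Q/∂x = 8*x
  ∂P/∂y = 2*y
  integrand = ∂Q/∂x - ∂P/∂y = 8*x - 2*y.
Integrating over R: integral_0^1 integral_0^1 (8*x - 2*y) dx dy = 3.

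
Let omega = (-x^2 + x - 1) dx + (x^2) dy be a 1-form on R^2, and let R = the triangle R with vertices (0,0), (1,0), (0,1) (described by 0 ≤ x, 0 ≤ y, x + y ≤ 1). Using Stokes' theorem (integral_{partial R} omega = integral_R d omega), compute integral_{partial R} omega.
integral_(partial R) omega = 1/3

Stokes: integral_partial_R omega = integral_R d omega with d omega = (∂Q/∂x - ∂P/∂y) dx ∧ dy.
  ∂Q/∂x = 2*x
  ∂P/∂y = 0
  integrand = ∂Q/∂x - ∂P/∂y = 2*x.
Integrating over R: integral_0^1 integral_0^{1-x} (2*x) dy dx = 1/3.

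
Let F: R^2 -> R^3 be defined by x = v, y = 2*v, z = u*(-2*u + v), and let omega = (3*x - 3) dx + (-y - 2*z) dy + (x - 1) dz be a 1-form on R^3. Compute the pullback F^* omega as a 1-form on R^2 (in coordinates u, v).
F^* omega = (-4*u*v + 4*u + v^2 - v) du + (8*u^2 - 3*u*v - u - v - 3) dv

Using F^*(f dg) = (f ∘ F) d(g ∘ F), substitute each coordinate x_i by F_i(u, v) in f_i, and replace dx_i by d F_i = (∂F_i/∂u) du + (∂F_i/∂v) dv.
  For the x component: f_1(F) = 3*v - 3; d F_1 = (0) du + (1) dv
  For the y component: f_2(F) = 4*u^2 - 2*u*v - 2*v; d F_2 = (0) du + (2) dv
  For the z component: f_3(F) = v - 1; d F_3 = (-4*u + v) du + (u) dv
Combining and collecting du, dv coefficients:
  coeff of du: -4*u*v + 4*u + v^2 - v
  coeff of dv: 8*u^2 - 3*u*v - u - v - 3
F^* omega = (-4*u*v + 4*u + v^2 - v) du + (8*u^2 - 3*u*v - u - v - 3) dv.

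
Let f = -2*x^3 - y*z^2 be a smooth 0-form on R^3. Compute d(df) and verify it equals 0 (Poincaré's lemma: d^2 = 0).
d(df) = 0

Step 1: df = sum_i (∂f/∂x_i) dx_i = (-6*x^2) dx + (-z^2) dy + (-2*y*z) dz.
Step 2: Apply d again. Using the 1-form formula, the coefficient of dx ∧ dy in d(df) is ∂^2 f/∂x ∂y - ∂^2 f/∂y ∂x = (0) - (0) = 0 (equality of mixed partials for smooth f).
Similarly for dx ∧ dz and dy ∧ dz — all coefficients vanish. So d(df) = 0.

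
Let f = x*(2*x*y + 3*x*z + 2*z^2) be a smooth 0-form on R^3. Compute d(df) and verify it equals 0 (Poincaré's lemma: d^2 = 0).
d(df) = 0

Step 1: df = sum_i (∂f/∂x_i) dx_i = (4*x*y + 6*x*z + 2*z^2) dx + (2*x^2) dy + (x*(3*x + 4*z)) dz.
Step 2: Apply d again. Using the 1-form formula, the coefficient of dx ∧ dy in d(df) is ∂^2 f/∂x ∂y - ∂^2 f/∂y ∂x = (4*x) - (4*x) = 0 (equality of mixed partials for smooth f).
Similarly for dx ∧ dz and dy ∧ dz — all coefficients vanish. So d(df) = 0.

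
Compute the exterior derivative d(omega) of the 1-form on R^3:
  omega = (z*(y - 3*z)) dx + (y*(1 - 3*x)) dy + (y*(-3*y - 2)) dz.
d(omega) = (-3*y - z) dx ∧ dy + (-y + 6*z) dx ∧ dz + (-6*y - 2) dy ∧ dz

For a 1-form omega = sum_i f_i dx_i, the exterior derivative is
  d(omega) = sum_{i < j} (∂f_j/∂x_i - ∂f_i/∂x_j) dx_i ∧ dx_j.
  coefficient of dx ∧ dy: ∂f_2/∂x - ∂f_1/∂y = ∂(y*(1 - 3*x))/∂x - ∂(z*(y - 3*z))/∂y = -3*y - z
  coefficient of dx ∧ dz: ∂f_3/∂x - ∂f_1/∂z = ∂(y*(-3*y - 2))/∂x - ∂(z*(y - 3*z))/∂z = -y + 6*z
  coefficient of dy ∧ dz: ∂f_3/∂y - ∂f_2/∂z = ∂(y*(-3*y - 2))/∂y - ∂(y*(1 - 3*x))/∂z = -6*y - 2
Assembling: d(omega) = (-3*y - z) dx ∧ dy + (-y + 6*z) dx ∧ dz + (-6*y - 2) dy ∧ dz.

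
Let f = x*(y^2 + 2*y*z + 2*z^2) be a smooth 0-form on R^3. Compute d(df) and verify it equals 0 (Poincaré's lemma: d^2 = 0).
d(df) = 0

Step 1: df = sum_i (∂f/∂x_i) dx_i = (y^2 + 2*y*z + 2*z^2) dx + (2*x*(y + z)) dy + (2*x*(y + 2*z)) dz.
Step 2: Apply d again. Using the 1-form formula, the coefficient of dx ∧ dy in d(df) is ∂^2 f/∂x ∂y - ∂^2 f/∂y ∂x = (2*y + 2*z) - (2*y + 2*z) = 0 (equality of mixed partials for smooth f).
Similarly for dx ∧ dz and dy ∧ dz — all coefficients vanish. So d(df) = 0.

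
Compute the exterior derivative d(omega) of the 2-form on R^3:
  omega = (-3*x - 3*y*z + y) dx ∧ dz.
d(omega) = (3*z - 1) dx ∧ dy ∧ dz

For a 2-form omega = sum_{i<j} g_{ij} dx_i ∧ dx_j, the exterior derivative is
  d(omega) = sum_{i<j} d(g_{ij}) ∧ dx_i ∧ dx_j = sum_{i<j, k} (∂g_{ij}/∂x_k) dx_k ∧ dx_i ∧ dx_j.
Expand each term, using dx_k ∧ dx_i ∧ dx_j = sgn(permutation) dx_{(a)} ∧ dx_{(b)} ∧ dx_{(c)} with (a < b < c) sorted:
  d(-3*x - 3*y*z + y) includes (∂/∂y)(-3*x - 3*y*z + y) dy = (1 - 3*z) dy, which multiplied by dx ∧ dz gives (3*z - 1) dx ∧ dy ∧ dz
Collecting like 3-forms: d(omega) = (3*z - 1) dx ∧ dy ∧ dz.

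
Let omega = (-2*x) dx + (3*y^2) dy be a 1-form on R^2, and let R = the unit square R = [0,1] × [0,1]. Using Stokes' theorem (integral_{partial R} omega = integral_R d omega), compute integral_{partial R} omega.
integral_(partial R) omega = 0

Stokes: integral_partial_R omega = integral_R d omega with d omega = (∂Q/∂x - ∂P/∂y) dx ∧ dy.
  ∂Q/∂x = 0
  ∂P/∂y = 0
  integrand = ∂Q/∂x - ∂P/∂y = 0.
Integrating over R: integral_0^1 integral_0^1 (0) dx dy = 0.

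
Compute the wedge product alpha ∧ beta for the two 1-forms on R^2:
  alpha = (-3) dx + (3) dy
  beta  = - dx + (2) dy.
alpha ∧ beta = (-3) dx ∧ dy

Distribute the wedge, using dx_i ∧ dx_j = -dx_j ∧ dx_i and dx_i ∧ dx_i = 0. For each pair (i, j) with i < j, the coefficient of dx_i ∧ dx_j in alpha ∧ beta is (alpha_i * beta_j - alpha_j * beta_i). Collecting: alpha ∧ beta = (-3) dx ∧ dy.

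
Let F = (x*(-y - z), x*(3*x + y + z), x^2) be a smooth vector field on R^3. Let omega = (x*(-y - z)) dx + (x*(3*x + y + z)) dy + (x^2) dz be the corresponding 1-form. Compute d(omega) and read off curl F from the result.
d(omega) = (-x) dy ∧ dz + (-3*x) dz ∧ dx + (7*x + y + z) dx ∧ dy; curl F = (-x, -3*x, 7*x + y + z)

d omega = sum_{i<j} (∂f_j/∂x_i - ∂f_i/∂x_j) dx_i ∧ dx_j. Under the identification (dy ∧ dz, dz ∧ dx, dx ∧ dy) ↔ (e_x, e_y, e_z), the coefficients are exactly the components of curl F. Compute:
  ∂R/∂y - ∂Q/∂z = (0) - (x) = -x
  ∂P/∂z - ∂R/∂x = (-x) - (2*x) = -3*x
  ∂Q/∂x - ∂P/∂y = (6*x + y + z) - (-x) = 7*x + y + z.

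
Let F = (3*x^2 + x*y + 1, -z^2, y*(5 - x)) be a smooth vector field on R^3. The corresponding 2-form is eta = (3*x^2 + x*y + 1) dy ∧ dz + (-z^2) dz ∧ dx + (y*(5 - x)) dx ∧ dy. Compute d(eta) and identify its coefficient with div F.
d(eta) = (6*x + y) dx ∧ dy ∧ dz; div F = 6*x + y

For a 2-form in R^3 of the form above, applying d gives a 3-form with coefficient ∂P/∂x + ∂Q/∂y + ∂R/∂z:
  ∂P/∂x = 6*x + y
  ∂Q/∂y = 0
  ∂R/∂z = 0
Sum = 6*x + y, which is exactly div F.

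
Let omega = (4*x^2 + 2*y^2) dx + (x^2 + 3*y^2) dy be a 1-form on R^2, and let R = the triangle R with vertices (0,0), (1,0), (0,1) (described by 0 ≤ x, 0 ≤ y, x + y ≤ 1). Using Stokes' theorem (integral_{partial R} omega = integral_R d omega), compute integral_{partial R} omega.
integral_(partial R) omega = -1/3

Stokes: integral_partial_R omega = integral_R d omega with d omega = (∂Q/∂x - ∂P/∂y) dx ∧ dy.
  ∂Q/∂x = 2*x
  ∂P/∂y = 4*y
  integrand = ∂Q/∂x - ∂P/∂y = 2*x - 4*y.
Integrating over R: integral_0^1 integral_0^{1-x} (2*x - 4*y) dy dx = -1/3.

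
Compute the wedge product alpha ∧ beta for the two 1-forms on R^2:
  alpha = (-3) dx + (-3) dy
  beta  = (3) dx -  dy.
alpha ∧ beta = (12) dx ∧ dy

Distribute the wedge, using dx_i ∧ dx_j = -dx_j ∧ dx_i and dx_i ∧ dx_i = 0. For each pair (i, j) with i < j, the coefficient of dx_i ∧ dx_j in alpha ∧ beta is (alpha_i * beta_j - alpha_j * beta_i). Collecting: alpha ∧ beta = (12) dx ∧ dy.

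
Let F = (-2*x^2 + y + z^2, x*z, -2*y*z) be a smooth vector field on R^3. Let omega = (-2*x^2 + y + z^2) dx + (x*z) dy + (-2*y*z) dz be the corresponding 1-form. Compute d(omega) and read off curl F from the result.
d(omega) = (-x - 2*z) dy ∧ dz + (2*z) dz ∧ dx + (z - 1) dx ∧ dy; curl F = (-x - 2*z, 2*z, z - 1)

d omega = sum_{i<j} (∂f_j/∂x_i - ∂f_i/∂x_j) dx_i ∧ dx_j. Under the identification (dy ∧ dz, dz ∧ dx, dx ∧ dy) ↔ (e_x, e_y, e_z), the coefficients are exactly the components of curl F. Compute:
  ∂R/∂y - ∂Q/∂z = (-2*z) - (x) = -x - 2*z
  ∂P/∂z - ∂R/∂x = (2*z) - (0) = 2*z
  ∂Q/∂x - ∂P/∂y = (z) - (1) = z - 1.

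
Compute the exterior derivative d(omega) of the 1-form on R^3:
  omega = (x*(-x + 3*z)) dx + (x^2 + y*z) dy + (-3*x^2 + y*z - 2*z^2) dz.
d(omega) = (2*x) dx ∧ dy + (-9*x) dx ∧ dz + (-y + z) dy ∧ dz

For a 1-form omega = sum_i f_i dx_i, the exterior derivative is
  d(omega) = sum_{i < j} (∂f_j/∂x_i - ∂f_i/∂x_j) dx_i ∧ dx_j.
  coefficient of dx ∧ dy: ∂f_2/∂x - ∂f_1/∂y = ∂(x^2 + y*z)/∂x - ∂(x*(-x + 3*z))/∂y = 2*x
  coefficient of dx ∧ dz: ∂f_3/∂x - ∂f_1/∂z = ∂(-3*x^2 + y*z - 2*z^2)/∂x - ∂(x*(-x + 3*z))/∂z = -9*x
  coefficient of dy ∧ dz: ∂f_3/∂y - ∂f_2/∂z = ∂(-3*x^2 + y*z - 2*z^2)/∂y - ∂(x^2 + y*z)/∂z = -y + z
Assembling: d(omega) = (2*x) dx ∧ dy + (-9*x) dx ∧ dz + (-y + z) dy ∧ dz.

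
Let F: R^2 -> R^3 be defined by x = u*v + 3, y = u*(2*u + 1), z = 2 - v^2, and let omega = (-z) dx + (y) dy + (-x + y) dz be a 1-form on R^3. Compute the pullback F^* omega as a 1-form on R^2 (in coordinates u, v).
F^* omega = (8*u^3 + 6*u^2 + u + v^3 - 2*v) du + (-4*u^2*v + 3*u*v^2 - 2*u*v - 2*u + 6*v) dv

Using F^*(f dg) = (f ∘ F) d(g ∘ F), substitute each coordinate x_i by F_i(u, v) in f_i, and replace dx_i by d F_i = (∂F_i/∂u) du + (∂F_i/∂v) dv.
  For the x component: f_1(F) = v^2 - 2; d F_1 = (v) du + (u) dv
  For the y component: f_2(F) = u*(2*u + 1); d F_2 = (4*u + 1) du + (0) dv
  For the z component: f_3(F) = 2*u^2 - u*v + u - 3; d F_3 = (0) du + (-2*v) dv
Combining and collecting du, dv coefficients:
  coeff of du: 8*u^3 + 6*u^2 + u + v^3 - 2*v
  coeff of dv: -4*u^2*v + 3*u*v^2 - 2*u*v - 2*u + 6*v
F^* omega = (8*u^3 + 6*u^2 + u + v^3 - 2*v) du + (-4*u^2*v + 3*u*v^2 - 2*u*v - 2*u + 6*v) dv.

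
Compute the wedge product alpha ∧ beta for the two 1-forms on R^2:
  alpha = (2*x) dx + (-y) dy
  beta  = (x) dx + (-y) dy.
alpha ∧ beta = (-x*y) dx ∧ dy

Distribute the wedge, using dx_i ∧ dx_j = -dx_j ∧ dx_i and dx_i ∧ dx_i = 0. For each pair (i, j) with i < j, the coefficient of dx_i ∧ dx_j in alpha ∧ beta is (alpha_i * beta_j - alpha_j * beta_i). Collecting: alpha ∧ beta = (-x*y) dx ∧ dy.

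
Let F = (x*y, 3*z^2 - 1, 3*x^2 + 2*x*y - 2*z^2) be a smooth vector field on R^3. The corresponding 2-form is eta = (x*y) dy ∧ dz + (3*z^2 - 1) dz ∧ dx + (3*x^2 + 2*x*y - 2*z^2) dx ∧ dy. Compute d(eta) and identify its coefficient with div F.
d(eta) = (y - 4*z) dx ∧ dy ∧ dz; div F = y - 4*z

For a 2-form in R^3 of the form above, applying d gives a 3-form with coefficient ∂P/∂x + ∂Q/∂y + ∂R/∂z:
  ∂P/∂x = y
  ∂Q/∂y = 0
  ∂R/∂z = -4*z
Sum = y - 4*z, which is exactly div F.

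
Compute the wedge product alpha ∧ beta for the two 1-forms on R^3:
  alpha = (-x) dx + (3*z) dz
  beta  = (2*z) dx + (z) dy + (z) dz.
alpha ∧ beta = (-x*z) dx ∧ dy + (-z*(x + 6*z)) dx ∧ dz + (-3*z^2) dy ∧ dz

Distribute the wedge, using dx_i ∧ dx_j = -dx_j ∧ dx_i and dx_i ∧ dx_i = 0. For each pair (i, j) with i < j, the coefficient of dx_i ∧ dx_j in alpha ∧ beta is (alpha_i * beta_j - alpha_j * beta_i). Collecting: alpha ∧ beta = (-x*z) dx ∧ dy + (-z*(x + 6*z)) dx ∧ dz + (-3*z^2) dy ∧ dz.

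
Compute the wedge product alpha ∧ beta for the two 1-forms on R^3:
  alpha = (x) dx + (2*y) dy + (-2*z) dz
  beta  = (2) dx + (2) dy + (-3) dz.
alpha ∧ beta = (2*x - 4*y) dx ∧ dy + (-3*x + 4*z) dx ∧ dz + (-6*y + 4*z) dy ∧ dz

Distribute the wedge, using dx_i ∧ dx_j = -dx_j ∧ dx_i and dx_i ∧ dx_i = 0. For each pair (i, j) with i < j, the coefficient of dx_i ∧ dx_j in alpha ∧ beta is (alpha_i * beta_j - alpha_j * beta_i). Collecting: alpha ∧ beta = (2*x - 4*y) dx ∧ dy + (-3*x + 4*z) dx ∧ dz + (-6*y + 4*z) dy ∧ dz.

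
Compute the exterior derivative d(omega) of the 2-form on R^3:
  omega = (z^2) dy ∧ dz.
d(omega) = 0

For a 2-form omega = sum_{i<j} g_{ij} dx_i ∧ dx_j, the exterior derivative is
  d(omega) = sum_{i<j} d(g_{ij}) ∧ dx_i ∧ dx_j = sum_{i<j, k} (∂g_{ij}/∂x_k) dx_k ∧ dx_i ∧ dx_j.
Expand each term, using dx_k ∧ dx_i ∧ dx_j = sgn(permutation) dx_{(a)} ∧ dx_{(b)} ∧ dx_{(c)} with (a < b < c) sorted:

Collecting like 3-forms: d(omega) = 0.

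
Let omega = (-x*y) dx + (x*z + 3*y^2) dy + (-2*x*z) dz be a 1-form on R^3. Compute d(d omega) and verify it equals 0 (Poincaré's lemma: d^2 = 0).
d(d omega) = 0

Step 1: d omega = sum_{i<j} (∂f_j/∂x_i - ∂f_i/∂x_j) dx_i ∧ dx_j:
  coeff of dx ∧ dy: x + z
  coeff of dx ∧ dz: -2*z
  coeff of dy ∧ dz: -x
Step 2: Apply d again to each 2-form coefficient. The only possible 3-form in R^3 is dx ∧ dy ∧ dz, with coefficient
  ∂(coeff of dy∧dz)/∂x - ∂(coeff of dx∧dz)/∂y + ∂(coeff of dx∧dy)/∂z
  = ∂/∂x (-x) - ∂/∂y (-2*z) + ∂/∂z (x + z).
Each of these terms simplifies to sums of mixed partials that cancel in pairs. The result is 0 (by equality of mixed partials for smooth functions — Schwarz / Clairaut).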